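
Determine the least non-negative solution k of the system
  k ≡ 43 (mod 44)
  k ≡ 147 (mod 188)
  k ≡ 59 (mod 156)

67451

gcd(44, 188) = 4 and 4 | (147 − 43), so the pair is consistent; merging gives k ≡ 1275 (mod 2068), where 2068 = lcm(44, 188).
gcd(2068, 156) = 4 and 4 | (59 − 1275), so the pair is consistent; merging gives k ≡ 67451 (mod 80652), where 80652 = lcm(2068, 156).
The solution is unique modulo lcm(44, 188, 156) = 80652.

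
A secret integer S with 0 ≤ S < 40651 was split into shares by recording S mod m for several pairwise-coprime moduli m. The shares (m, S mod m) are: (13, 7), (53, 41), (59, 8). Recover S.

17531

The moduli are pairwise coprime; N = 13·53·59 = 40651.
N/13 = 3127; 3127 ≡ 7 (mod 13); 7·2 ≡ 1, so inverse 2.
N/53 = 767; 767 ≡ 25 (mod 53); 25·17 ≡ 1, so inverse 17.
N/59 = 689; 689 ≡ 40 (mod 59); 40·31 ≡ 1, so inverse 31.
S ≡ 7·3127·2 + 41·767·17 + 8·689·31 = 749249.
749249 mod 40651 = 17531.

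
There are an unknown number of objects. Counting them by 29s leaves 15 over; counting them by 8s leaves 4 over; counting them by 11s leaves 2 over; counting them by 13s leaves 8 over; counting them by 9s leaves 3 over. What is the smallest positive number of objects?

Combine the congruences pairwise.
From N ≡ 15 (mod 29) write N = 15 + 29t. Substituting into N ≡ 4 (mod 8) gives 29t ≡ 5 (mod 8), and since 5⁻¹ ≡ 5 (mod 8), t ≡ 1. Hence N ≡ 15 + 29·1 = 44 (mod 232).
From N ≡ 44 (mod 232) write N = 44 + 232t. Substituting into N ≡ 2 (mod 11) gives 232t ≡ 2 (mod 11), and since 1⁻¹ ≡ 1 (mod 11), t ≡ 2. Hence N ≡ 44 + 232·2 = 508 (mod 2552).
From N ≡ 508 (mod 2552) write N = 508 + 2552t. Substituting into N ≡ 8 (mod 13) gives 2552t ≡ 7 (mod 13), and since 4⁻¹ ≡ 10 (mod 13), t ≡ 5. Hence N ≡ 508 + 2552·5 = 13268 (mod 33176).
From N ≡ 13268 (mod 33176) write N = 13268 + 33176t. Substituting into N ≡ 3 (mod 9) gives 33176t ≡ 1 (mod 9), and since 2⁻¹ ≡ 5 (mod 9), t ≡ 5. Hence N ≡ 13268 + 33176·5 = 179148 (mod 298584).

179148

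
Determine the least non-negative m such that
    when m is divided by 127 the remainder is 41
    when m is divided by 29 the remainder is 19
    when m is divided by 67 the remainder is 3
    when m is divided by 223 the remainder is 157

39577305

The moduli are pairwise coprime; N = 127·29·67·223 = 55027703.
N/127 = 433289; 433289 ≡ 92 (mod 127); 92·29 ≡ 1, so inverse 29.
N/29 = 1897507; 1897507 ≡ 8 (mod 29); 8·11 ≡ 1, so inverse 11.
N/67 = 821309; 821309 ≡ 23 (mod 67); 23·35 ≡ 1, so inverse 35.
N/223 = 246761; 246761 ≡ 123 (mod 223); 123·194 ≡ 1, so inverse 194.
m ≡ 41·433289·29 + 19·1897507·11 + 3·821309·35 + 157·246761·194 = 8513843567.
8513843567 mod 55027703 = 39577305.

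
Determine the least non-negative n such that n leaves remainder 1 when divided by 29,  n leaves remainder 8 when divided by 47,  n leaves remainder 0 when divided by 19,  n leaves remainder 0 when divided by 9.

23085

Combine the congruences pairwise.
From n ≡ 1 (mod 29) write n = 1 + 29t. Substituting into n ≡ 8 (mod 47) gives 29t ≡ 7 (mod 47), and since 29⁻¹ ≡ 13 (mod 47), t ≡ 44. Hence n ≡ 1 + 29·44 = 1277 (mod 1363).
From n ≡ 1277 (mod 1363) write n = 1277 + 1363t. Substituting into n ≡ 0 (mod 19) gives 1363t ≡ 15 (mod 19), and since 14⁻¹ ≡ 15 (mod 19), t ≡ 16. Hence n ≡ 1277 + 1363·16 = 23085 (mod 25897).
From n ≡ 23085 (mod 25897) write n = 23085 + 25897t. Substituting into n ≡ 0 (mod 9) gives 25897t ≡ 0 (mod 9), and since 4⁻¹ ≡ 7 (mod 9), t ≡ 0. Hence n ≡ 23085 + 25897·0 = 23085 (mod 233073).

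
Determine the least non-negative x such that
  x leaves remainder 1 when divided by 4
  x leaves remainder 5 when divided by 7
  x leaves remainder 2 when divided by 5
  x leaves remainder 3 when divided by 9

957

The moduli are pairwise coprime; N = 4·7·5·9 = 1260.
N/4 = 315; 315 ≡ 3 (mod 4); 3·3 ≡ 1, so inverse 3.
N/7 = 180; 180 ≡ 5 (mod 7); 5·3 ≡ 1, so inverse 3.
N/5 = 252; 252 ≡ 2 (mod 5); 2·3 ≡ 1, so inverse 3.
N/9 = 140; 140 ≡ 5 (mod 9); 5·2 ≡ 1, so inverse 2.
x ≡ 1·315·3 + 5·180·3 + 2·252·3 + 3·140·2 = 5997.
5997 mod 1260 = 957.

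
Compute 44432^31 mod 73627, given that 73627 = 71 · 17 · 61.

Mod 71: 44432 ≡ 57; 57^31 ≡ 57 (mod 71).
Mod 17: 44432 ≡ 11; by Fermat, exponent reduces to 31 mod 16 = 15; 11^15 ≡ 14 (mod 17).
Mod 61: 44432 ≡ 24; 24^31 ≡ 37 (mod 61).
Combine by CRT: x ≡ 57 (mod 71), x ≡ 14 (mod 17), x ≡ 37 (mod 61) ⇒ x ≡ 21570 (mod 73627).

21570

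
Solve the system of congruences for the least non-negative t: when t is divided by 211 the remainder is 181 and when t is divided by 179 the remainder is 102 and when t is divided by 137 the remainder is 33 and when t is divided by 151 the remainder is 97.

From t ≡ 181 (mod 211) write t = 181 + 211s. Substituting into t ≡ 102 (mod 179) gives 211s ≡ 100 (mod 179), and since 32⁻¹ ≡ 28 (mod 179), s ≡ 115. Hence t ≡ 181 + 211·115 = 24446 (mod 37769).
From t ≡ 24446 (mod 37769) write t = 24446 + 37769s. Substituting into t ≡ 33 (mod 137) gives 37769s ≡ 110 (mod 137), and since 94⁻¹ ≡ 86 (mod 137), s ≡ 7. Hence t ≡ 24446 + 37769·7 = 288829 (mod 5174353).
From t ≡ 288829 (mod 5174353) write t = 288829 + 5174353s. Substituting into t ≡ 97 (mod 151) gives 5174353s ≡ 131 (mod 151), and since 36⁻¹ ≡ 21 (mod 151), s ≡ 33. Hence t ≡ 288829 + 5174353·33 = 171042478 (mod 781327303).

171042478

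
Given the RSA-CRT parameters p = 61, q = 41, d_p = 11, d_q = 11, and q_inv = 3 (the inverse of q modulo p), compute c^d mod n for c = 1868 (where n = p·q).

m₁ = c^(d_p) mod p: c ≡ 38 (mod 61), and 38^11 mod 61 = 23.
m₂ = c^(d_q) mod q: c ≡ 23 (mod 41), and 23^11 mod 41 = 23.
h = q_inv·(m₁ − m₂) mod p = 3·(23 − 23) mod 61 = 0.
m = m₂ + h·q = 23 + 0·41 = 23.

23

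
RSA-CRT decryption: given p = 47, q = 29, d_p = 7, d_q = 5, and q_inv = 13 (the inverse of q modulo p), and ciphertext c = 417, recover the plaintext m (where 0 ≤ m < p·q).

m₁ = c^(d_p) mod p: c ≡ 41 (mod 47), and 41^7 mod 47 = 43.
m₂ = c^(d_q) mod q: c ≡ 11 (mod 29), and 11^5 mod 29 = 14.
h = q_inv·(m₁ − m₂) mod p = 13·(43 − 14) mod 47 = 1.
m = m₂ + h·q = 14 + 1·29 = 43.

43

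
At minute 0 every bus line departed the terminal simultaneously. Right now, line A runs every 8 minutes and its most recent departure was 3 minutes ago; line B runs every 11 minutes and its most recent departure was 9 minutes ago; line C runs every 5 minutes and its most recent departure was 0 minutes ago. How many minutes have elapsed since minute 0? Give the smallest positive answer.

75

Combine the congruences pairwise.
From t ≡ 3 (mod 8) write t = 3 + 8s. Substituting into t ≡ 9 (mod 11) gives 8s ≡ 6 (mod 11), and since 8⁻¹ ≡ 7 (mod 11), s ≡ 9. Hence t ≡ 3 + 8·9 = 75 (mod 88).
From t ≡ 75 (mod 88) write t = 75 + 88s. Substituting into t ≡ 0 (mod 5) gives 88s ≡ 0 (mod 5), and since 3⁻¹ ≡ 2 (mod 5), s ≡ 0. Hence t ≡ 75 + 88·0 = 75 (mod 440).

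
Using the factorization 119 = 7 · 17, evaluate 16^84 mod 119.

1

Mod 7: 16 ≡ 2; since 6 | 84, by Fermat 2^84 ≡ 1 (mod 7).
Mod 17: 16 ≡ 16; by Fermat, exponent reduces to 84 mod 16 = 4; 16^4 ≡ 1 (mod 17).
Combine by CRT: x ≡ 1 (mod 7), x ≡ 1 (mod 17) ⇒ x ≡ 1 (mod 119).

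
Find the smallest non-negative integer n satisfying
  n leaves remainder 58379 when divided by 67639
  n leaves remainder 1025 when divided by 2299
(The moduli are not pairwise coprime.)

870047

gcd(67639, 2299) = 121 and 121 | (1025 − 58379), so the pair is consistent; merging gives n ≡ 870047 (mod 1285141), where 1285141 = lcm(67639, 2299).
The solution is unique modulo lcm(67639, 2299) = 1285141.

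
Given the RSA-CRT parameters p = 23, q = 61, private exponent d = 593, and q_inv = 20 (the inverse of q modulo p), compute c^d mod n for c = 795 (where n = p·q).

d_p = d mod (p−1) = 593 mod 22 = 21; d_q = d mod (q−1) = 53.
m₁ = c^(d_p) mod p: c ≡ 13 (mod 23), and 13^21 mod 23 = 16.
m₂ = c^(d_q) mod q: c ≡ 2 (mod 61), and 2^53 mod 61 = 51.
h = q_inv·(m₁ − m₂) mod p = 20·(16 − 51) mod 23 = 13.
m = m₂ + h·q = 51 + 13·61 = 844.

844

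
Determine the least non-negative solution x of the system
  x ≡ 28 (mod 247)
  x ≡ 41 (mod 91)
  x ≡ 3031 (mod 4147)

Combine the congruences pairwise.
gcd(247, 91) = 13 and 13 | (41 − 28), so the pair is consistent; merging gives x ≡ 769 (mod 1729), where 1729 = lcm(247, 91).
gcd(1729, 4147) = 13 and 13 | (3031 − 769), so the pair is consistent; merging gives x ≡ 301615 (mod 551551), where 551551 = lcm(1729, 4147).
The solution is unique modulo lcm(247, 91, 4147) = 551551.

301615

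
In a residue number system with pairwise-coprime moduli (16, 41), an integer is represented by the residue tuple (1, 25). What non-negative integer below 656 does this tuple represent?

From x ≡ 1 (mod 16) write x = 1 + 16t. Substituting into x ≡ 25 (mod 41) gives 16t ≡ 24 (mod 41), and since 16⁻¹ ≡ 18 (mod 41), t ≡ 22. Hence x ≡ 1 + 16·22 = 353 (mod 656).

353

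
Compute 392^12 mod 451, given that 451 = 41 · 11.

Mod 41: 392 ≡ 23; 23^12 ≡ 37 (mod 41).
Mod 11: 392 ≡ 7; by Fermat, exponent reduces to 12 mod 10 = 2; 7^2 ≡ 5 (mod 11).
Combine by CRT: x ≡ 37 (mod 41), x ≡ 5 (mod 11) ⇒ x ≡ 324 (mod 451).

324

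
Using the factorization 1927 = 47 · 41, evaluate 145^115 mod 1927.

Mod 47: 145 ≡ 4; by Fermat, exponent reduces to 115 mod 46 = 23; 4^23 ≡ 1 (mod 47).
Mod 41: 145 ≡ 22; by Fermat, exponent reduces to 115 mod 40 = 35; 22^35 ≡ 3 (mod 41).
Combine by CRT: x ≡ 1 (mod 47), x ≡ 3 (mod 41) ⇒ x ≡ 659 (mod 1927).

659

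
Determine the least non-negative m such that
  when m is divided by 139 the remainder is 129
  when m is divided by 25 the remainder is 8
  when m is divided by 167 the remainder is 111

224058

The moduli are pairwise coprime; N = 139·25·167 = 580325.
N/139 = 4175; 4175 ≡ 5 (mod 139); 5·28 ≡ 1, so inverse 28.
N/25 = 23213; 23213 ≡ 13 (mod 25); 13·2 ≡ 1, so inverse 2.
N/167 = 3475; 3475 ≡ 135 (mod 167); 135·120 ≡ 1, so inverse 120.
m ≡ 129·4175·28 + 8·23213·2 + 111·3475·120 = 61738508.
61738508 mod 580325 = 224058.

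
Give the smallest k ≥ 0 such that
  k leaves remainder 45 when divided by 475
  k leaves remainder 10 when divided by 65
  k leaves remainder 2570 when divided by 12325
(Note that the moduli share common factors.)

gcd(475, 65) = 5 and 5 | (10 − 45), so the pair is consistent; merging gives k ≡ 3845 (mod 6175), where 6175 = lcm(475, 65).
gcd(6175, 12325) = 25 and 25 | (2570 − 3845), so the pair is consistent; merging gives k ≡ 2418270 (mod 3044275), where 3044275 = lcm(6175, 12325).
The solution is unique modulo lcm(475, 65, 12325) = 3044275.

2418270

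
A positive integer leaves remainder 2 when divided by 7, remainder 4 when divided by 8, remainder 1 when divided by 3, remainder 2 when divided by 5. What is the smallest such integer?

772

From a ≡ 2 (mod 7) write a = 2 + 7t. Substituting into a ≡ 4 (mod 8) gives 7t ≡ 2 (mod 8), and since 7⁻¹ ≡ 7 (mod 8), t ≡ 6. Hence a ≡ 2 + 7·6 = 44 (mod 56).
From a ≡ 44 (mod 56) write a = 44 + 56t. Substituting into a ≡ 1 (mod 3) gives 56t ≡ 2 (mod 3), and since 2⁻¹ ≡ 2 (mod 3), t ≡ 1. Hence a ≡ 44 + 56·1 = 100 (mod 168).
From a ≡ 100 (mod 168) write a = 100 + 168t. Substituting into a ≡ 2 (mod 5) gives 168t ≡ 2 (mod 5), and since 3⁻¹ ≡ 2 (mod 5), t ≡ 4. Hence a ≡ 100 + 168·4 = 772 (mod 840).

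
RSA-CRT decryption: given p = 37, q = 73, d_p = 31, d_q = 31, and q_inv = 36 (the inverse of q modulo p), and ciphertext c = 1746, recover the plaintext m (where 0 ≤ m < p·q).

1143

m₁ = c^(d_p) mod p: c ≡ 7 (mod 37), and 7^31 mod 37 = 33.
m₂ = c^(d_q) mod q: c ≡ 67 (mod 73), and 67^31 mod 73 = 48.
h = q_inv·(m₁ − m₂) mod p = 36·(33 − 48) mod 37 = 15.
m = m₂ + h·q = 48 + 15·73 = 1143.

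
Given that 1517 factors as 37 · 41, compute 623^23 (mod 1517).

Mod 37: 623 ≡ 31; 31^23 ≡ 6 (mod 37).
Mod 41: 623 ≡ 8; 8^23 ≡ 20 (mod 41).
Combine by CRT: x ≡ 6 (mod 37), x ≡ 20 (mod 41) ⇒ x ≡ 635 (mod 1517).

635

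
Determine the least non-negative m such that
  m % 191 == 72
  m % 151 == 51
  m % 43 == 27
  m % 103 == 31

28445129

The moduli are pairwise coprime; N = 191·151·43·103 = 127736789.
N/191 = 668779; 668779 ≡ 88 (mod 191); 88·89 ≡ 1, so inverse 89.
N/151 = 845939; 845939 ≡ 37 (mod 151); 37·49 ≡ 1, so inverse 49.
N/43 = 2970623; 2970623 ≡ 11 (mod 43); 11·4 ≡ 1, so inverse 4.
N/103 = 1240163; 1240163 ≡ 43 (mod 103); 43·12 ≡ 1, so inverse 12.
m ≡ 72·668779·89 + 51·845939·49 + 27·2970623·4 + 31·1240163·12 = 7181705313.
7181705313 mod 127736789 = 28445129.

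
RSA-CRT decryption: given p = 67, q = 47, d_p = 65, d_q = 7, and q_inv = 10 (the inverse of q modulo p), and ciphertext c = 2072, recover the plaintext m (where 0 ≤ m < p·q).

m₁ = c^(d_p) mod p: c ≡ 62 (mod 67), and 62^65 mod 67 = 40.
m₂ = c^(d_q) mod q: c ≡ 4 (mod 47), and 4^7 mod 47 = 28.
h = q_inv·(m₁ − m₂) mod p = 10·(40 − 28) mod 67 = 53.
m = m₂ + h·q = 28 + 53·47 = 2519.

2519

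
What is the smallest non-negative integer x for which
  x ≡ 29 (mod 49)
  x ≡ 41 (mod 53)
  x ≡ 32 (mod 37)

The moduli are pairwise coprime; N = 49·53·37 = 96089.
N/49 = 1961; 1961 ≡ 1 (mod 49), inverse 1.
N/53 = 1813; 1813 ≡ 11 (mod 53); 11·29 ≡ 1, so inverse 29.
N/37 = 2597; 2597 ≡ 7 (mod 37); 7·16 ≡ 1, so inverse 16.
x ≡ 29·1961·1 + 41·1813·29 + 32·2597·16 = 3542190.
3542190 mod 96089 = 82986.

82986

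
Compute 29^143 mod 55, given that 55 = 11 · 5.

Mod 11: 29 ≡ 7; by Fermat, exponent reduces to 143 mod 10 = 3; 7^3 ≡ 2 (mod 11).
Mod 5: 29 ≡ 4; by Fermat, exponent reduces to 143 mod 4 = 3; 4^3 ≡ 4 (mod 5).
Combine by CRT: x ≡ 2 (mod 11), x ≡ 4 (mod 5) ⇒ x ≡ 24 (mod 55).

24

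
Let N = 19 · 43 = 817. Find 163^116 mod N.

83

Mod 19: 163 ≡ 11; by Fermat, exponent reduces to 116 mod 18 = 8; 11^8 ≡ 7 (mod 19).
Mod 43: 163 ≡ 34; by Fermat, exponent reduces to 116 mod 42 = 32; 34^32 ≡ 40 (mod 43).
Combine by CRT: x ≡ 7 (mod 19), x ≡ 40 (mod 43) ⇒ x ≡ 83 (mod 817).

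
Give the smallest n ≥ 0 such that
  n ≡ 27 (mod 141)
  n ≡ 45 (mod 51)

Combine the congruences pairwise.
gcd(141, 51) = 3 and 3 | (45 − 27), so the pair is consistent; merging gives n ≡ 1014 (mod 2397), where 2397 = lcm(141, 51).
The solution is unique modulo lcm(141, 51) = 2397.

1014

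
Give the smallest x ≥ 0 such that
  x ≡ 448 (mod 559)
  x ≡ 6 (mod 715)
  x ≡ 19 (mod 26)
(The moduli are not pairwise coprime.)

37901

Combine the congruences pairwise.
gcd(559, 715) = 13 and 13 | (6 − 448), so the pair is consistent; merging gives x ≡ 7156 (mod 30745), where 30745 = lcm(559, 715).
gcd(30745, 26) = 13 and 13 | (19 − 7156), so the pair is consistent; merging gives x ≡ 37901 (mod 61490), where 61490 = lcm(30745, 26).
The solution is unique modulo lcm(559, 715, 26) = 61490.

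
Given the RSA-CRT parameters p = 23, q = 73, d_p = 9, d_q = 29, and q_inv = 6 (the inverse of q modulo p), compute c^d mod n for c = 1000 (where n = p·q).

m₁ = c^(d_p) mod p: c ≡ 11 (mod 23), and 11^9 mod 23 = 19.
m₂ = c^(d_q) mod q: c ≡ 51 (mod 73), and 51^29 mod 73 = 22.
h = q_inv·(m₁ − m₂) mod p = 6·(19 − 22) mod 23 = 5.
m = m₂ + h·q = 22 + 5·73 = 387.

387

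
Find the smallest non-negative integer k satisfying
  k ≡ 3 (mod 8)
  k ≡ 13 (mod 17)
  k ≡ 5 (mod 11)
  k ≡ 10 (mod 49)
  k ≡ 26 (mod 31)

Combine the congruences pairwise.
From k ≡ 3 (mod 8) write k = 3 + 8t. Substituting into k ≡ 13 (mod 17) gives 8t ≡ 10 (mod 17), and since 8⁻¹ ≡ 15 (mod 17), t ≡ 14. Hence k ≡ 3 + 8·14 = 115 (mod 136).
From k ≡ 115 (mod 136) write k = 115 + 136t. Substituting into k ≡ 5 (mod 11) gives 136t ≡ 0 (mod 11), and since 4⁻¹ ≡ 3 (mod 11), t ≡ 0. Hence k ≡ 115 + 136·0 = 115 (mod 1496).
From k ≡ 115 (mod 1496) write k = 115 + 1496t. Substituting into k ≡ 10 (mod 49) gives 1496t ≡ 42 (mod 49), and since 26⁻¹ ≡ 17 (mod 49), t ≡ 28. Hence k ≡ 115 + 1496·28 = 42003 (mod 73304).
From k ≡ 42003 (mod 73304) write k = 42003 + 73304t. Substituting into k ≡ 26 (mod 31) gives 73304t ≡ 28 (mod 31), and since 20⁻¹ ≡ 14 (mod 31), t ≡ 20. Hence k ≡ 42003 + 73304·20 = 1508083 (mod 2272424).

1508083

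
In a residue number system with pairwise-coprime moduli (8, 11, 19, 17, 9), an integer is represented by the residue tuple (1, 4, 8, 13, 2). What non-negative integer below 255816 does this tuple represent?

The moduli are pairwise coprime; N = 8·11·19·17·9 = 255816.
N/8 = 31977; 31977 ≡ 1 (mod 8), inverse 1.
N/11 = 23256; 23256 ≡ 2 (mod 11); 2·6 ≡ 1, so inverse 6.
N/19 = 13464; 13464 ≡ 12 (mod 19); 12·8 ≡ 1, so inverse 8.
N/17 = 15048; 15048 ≡ 3 (mod 17); 3·6 ≡ 1, so inverse 6.
N/9 = 28424; 28424 ≡ 2 (mod 9); 2·5 ≡ 1, so inverse 5.
x ≡ 1·31977·1 + 4·23256·6 + 8·13464·8 + 13·15048·6 + 2·28424·5 = 2909801.
2909801 mod 255816 = 95825.

95825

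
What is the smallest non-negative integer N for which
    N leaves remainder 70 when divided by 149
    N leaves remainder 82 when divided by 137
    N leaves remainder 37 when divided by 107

1429129

The moduli are pairwise coprime; M = 149·137·107 = 2184191.
M/149 = 14659; 14659 ≡ 57 (mod 149); 57·34 ≡ 1, so inverse 34.
M/137 = 15943; 15943 ≡ 51 (mod 137); 51·43 ≡ 1, so inverse 43.
M/107 = 20413; 20413 ≡ 83 (mod 107); 83·49 ≡ 1, so inverse 49.
N ≡ 70·14659·34 + 82·15943·43 + 37·20413·49 = 128112207.
128112207 mod 2184191 = 1429129.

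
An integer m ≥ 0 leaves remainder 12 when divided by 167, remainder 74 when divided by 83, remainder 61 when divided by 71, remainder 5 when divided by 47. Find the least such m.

28910551

From m ≡ 12 (mod 167) write m = 12 + 167t. Substituting into m ≡ 74 (mod 83) gives 167t ≡ 62 (mod 83), and since 1⁻¹ ≡ 1 (mod 83), t ≡ 62. Hence m ≡ 12 + 167·62 = 10366 (mod 13861).
From m ≡ 10366 (mod 13861) write m = 10366 + 13861t. Substituting into m ≡ 61 (mod 71) gives 13861t ≡ 61 (mod 71), and since 16⁻¹ ≡ 40 (mod 71), t ≡ 26. Hence m ≡ 10366 + 13861·26 = 370752 (mod 984131).
From m ≡ 370752 (mod 984131) write m = 370752 + 984131t. Substituting into m ≡ 5 (mod 47) gives 984131t ≡ 36 (mod 47), and since 45⁻¹ ≡ 23 (mod 47), t ≡ 29. Hence m ≡ 370752 + 984131·29 = 28910551 (mod 46254157).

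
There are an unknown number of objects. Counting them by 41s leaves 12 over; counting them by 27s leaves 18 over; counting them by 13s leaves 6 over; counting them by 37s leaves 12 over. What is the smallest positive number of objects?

386847

Combine the congruences pairwise.
From N ≡ 12 (mod 41) write N = 12 + 41t. Substituting into N ≡ 18 (mod 27) gives 41t ≡ 6 (mod 27), and since 14⁻¹ ≡ 2 (mod 27), t ≡ 12. Hence N ≡ 12 + 41·12 = 504 (mod 1107).
From N ≡ 504 (mod 1107) write N = 504 + 1107t. Substituting into N ≡ 6 (mod 13) gives 1107t ≡ 9 (mod 13), and since 2⁻¹ ≡ 7 (mod 13), t ≡ 11. Hence N ≡ 504 + 1107·11 = 12681 (mod 14391).
From N ≡ 12681 (mod 14391) write N = 12681 + 14391t. Substituting into N ≡ 12 (mod 37) gives 14391t ≡ 22 (mod 37), and since 35⁻¹ ≡ 18 (mod 37), t ≡ 26. Hence N ≡ 12681 + 14391·26 = 386847 (mod 532467).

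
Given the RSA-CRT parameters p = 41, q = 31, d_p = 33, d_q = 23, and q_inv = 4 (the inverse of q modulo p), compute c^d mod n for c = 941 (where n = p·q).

m₁ = c^(d_p) mod p: c ≡ 39 (mod 41), and 39^33 mod 41 = 8.
m₂ = c^(d_q) mod q: c ≡ 11 (mod 31), and 11^23 mod 31 = 12.
h = q_inv·(m₁ − m₂) mod p = 4·(8 − 12) mod 41 = 25.
m = m₂ + h·q = 12 + 25·31 = 787.

787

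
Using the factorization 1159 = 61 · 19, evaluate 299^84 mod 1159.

1132

Mod 61: 299 ≡ 55; by Fermat, exponent reduces to 84 mod 60 = 24; 55^24 ≡ 34 (mod 61).
Mod 19: 299 ≡ 14; by Fermat, exponent reduces to 84 mod 18 = 12; 14^12 ≡ 11 (mod 19).
Combine by CRT: x ≡ 34 (mod 61), x ≡ 11 (mod 19) ⇒ x ≡ 1132 (mod 1159).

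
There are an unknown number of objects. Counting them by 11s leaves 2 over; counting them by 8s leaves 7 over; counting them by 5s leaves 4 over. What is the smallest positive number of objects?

Combine the congruences pairwise.
From N ≡ 2 (mod 11) write N = 2 + 11t. Substituting into N ≡ 7 (mod 8) gives 11t ≡ 5 (mod 8), and since 3⁻¹ ≡ 3 (mod 8), t ≡ 7. Hence N ≡ 2 + 11·7 = 79 (mod 88).
From N ≡ 79 (mod 88) write N = 79 + 88t. Substituting into N ≡ 4 (mod 5) gives 88t ≡ 0 (mod 5), and since 3⁻¹ ≡ 2 (mod 5), t ≡ 0. Hence N ≡ 79 + 88·0 = 79 (mod 440).

79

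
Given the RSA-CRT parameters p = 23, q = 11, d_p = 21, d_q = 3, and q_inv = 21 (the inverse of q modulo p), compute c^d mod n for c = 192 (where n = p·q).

26

m₁ = c^(d_p) mod p: c ≡ 8 (mod 23), and 8^21 mod 23 = 3.
m₂ = c^(d_q) mod q: c ≡ 5 (mod 11), and 5^3 mod 11 = 4.
h = q_inv·(m₁ − m₂) mod p = 21·(3 − 4) mod 23 = 2.
m = m₂ + h·q = 4 + 2·11 = 26.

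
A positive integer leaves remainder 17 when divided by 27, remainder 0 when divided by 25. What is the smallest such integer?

From a ≡ 17 (mod 27) write a = 17 + 27t. Substituting into a ≡ 0 (mod 25) gives 27t ≡ 8 (mod 25), and since 2⁻¹ ≡ 13 (mod 25), t ≡ 4. Hence a ≡ 17 + 27·4 = 125 (mod 675).

125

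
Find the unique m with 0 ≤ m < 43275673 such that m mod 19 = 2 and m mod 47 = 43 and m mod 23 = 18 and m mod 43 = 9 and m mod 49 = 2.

The moduli are pairwise coprime; N = 19·47·23·43·49 = 43275673.
N/19 = 2277667; 2277667 ≡ 4 (mod 19); 4·5 ≡ 1, so inverse 5.
N/47 = 920759; 920759 ≡ 29 (mod 47); 29·13 ≡ 1, so inverse 13.
N/23 = 1881551; 1881551 ≡ 13 (mod 23); 13·16 ≡ 1, so inverse 16.
N/43 = 1006411; 1006411 ≡ 39 (mod 43); 39·32 ≡ 1, so inverse 32.
N/49 = 883177; 883177 ≡ 1 (mod 49), inverse 1.
m ≡ 2·2277667·5 + 43·920759·13 + 18·1881551·16 + 9·1006411·32 + 2·883177·1 = 1370980361.
1370980361 mod 43275673 = 29434498.

29434498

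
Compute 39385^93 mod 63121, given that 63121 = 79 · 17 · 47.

Mod 79: 39385 ≡ 43; by Fermat, exponent reduces to 93 mod 78 = 15; 43^15 ≡ 57 (mod 79).
Mod 17: 39385 ≡ 13; by Fermat, exponent reduces to 93 mod 16 = 13; 13^13 ≡ 13 (mod 17).
Mod 47: 39385 ≡ 46; by Fermat, exponent reduces to 93 mod 46 = 1; 46^1 ≡ 46 (mod 47).
Combine by CRT: x ≡ 57 (mod 79), x ≡ 13 (mod 17), x ≡ 46 (mod 47) ⇒ x ≡ 26601 (mod 63121).

26601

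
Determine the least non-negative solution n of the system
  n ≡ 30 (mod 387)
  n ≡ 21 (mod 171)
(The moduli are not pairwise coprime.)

gcd(387, 171) = 9 and 9 | (21 − 30), so the pair is consistent; merging gives n ≡ 5835 (mod 7353), where 7353 = lcm(387, 171).
The solution is unique modulo lcm(387, 171) = 7353.

5835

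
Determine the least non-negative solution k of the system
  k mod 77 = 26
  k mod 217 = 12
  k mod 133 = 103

30826

Combine the congruences pairwise.
gcd(77, 217) = 7 and 7 | (12 − 26), so the pair is consistent; merging gives k ≡ 2182 (mod 2387), where 2387 = lcm(77, 217).
gcd(2387, 133) = 7 and 7 | (103 − 2182), so the pair is consistent; merging gives k ≡ 30826 (mod 45353), where 45353 = lcm(2387, 133).
The solution is unique modulo lcm(77, 217, 133) = 45353.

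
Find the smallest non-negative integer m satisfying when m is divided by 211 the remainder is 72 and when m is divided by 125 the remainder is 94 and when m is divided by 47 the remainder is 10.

The moduli are pairwise coprime; N = 211·125·47 = 1239625.
N/211 = 5875; 5875 ≡ 178 (mod 211); 178·179 ≡ 1, so inverse 179.
N/125 = 9917; 9917 ≡ 42 (mod 125); 42·3 ≡ 1, so inverse 3.
N/47 = 26375; 26375 ≡ 8 (mod 47); 8·6 ≡ 1, so inverse 6.
m ≡ 72·5875·179 + 94·9917·3 + 10·26375·6 = 80096094.
80096094 mod 1239625 = 760094.

760094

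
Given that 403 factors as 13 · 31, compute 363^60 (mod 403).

Mod 13: 363 ≡ 12; since 12 | 60, by Fermat 12^60 ≡ 1 (mod 13).
Mod 31: 363 ≡ 22; since 30 | 60, by Fermat 22^60 ≡ 1 (mod 31).
Combine by CRT: x ≡ 1 (mod 13), x ≡ 1 (mod 31) ⇒ x ≡ 1 (mod 403).

1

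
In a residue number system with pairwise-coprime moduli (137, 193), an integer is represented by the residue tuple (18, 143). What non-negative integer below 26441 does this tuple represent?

2073

From x ≡ 18 (mod 137) write x = 18 + 137t. Substituting into x ≡ 143 (mod 193) gives 137t ≡ 125 (mod 193), and since 137⁻¹ ≡ 31 (mod 193), t ≡ 15. Hence x ≡ 18 + 137·15 = 2073 (mod 26441).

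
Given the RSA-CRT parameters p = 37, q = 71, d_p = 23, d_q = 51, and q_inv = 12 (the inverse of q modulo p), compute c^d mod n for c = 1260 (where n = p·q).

m₁ = c^(d_p) mod p: c ≡ 2 (mod 37), and 2^23 mod 37 = 5.
m₂ = c^(d_q) mod q: c ≡ 53 (mod 71), and 53^51 mod 71 = 63.
h = q_inv·(m₁ − m₂) mod p = 12·(5 − 63) mod 37 = 7.
m = m₂ + h·q = 63 + 7·71 = 560.

560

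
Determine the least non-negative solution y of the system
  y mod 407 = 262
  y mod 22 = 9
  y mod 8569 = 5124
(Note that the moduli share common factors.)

gcd(407, 22) = 11 and 11 | (9 − 262), so the pair is consistent; merging gives y ≡ 669 (mod 814), where 814 = lcm(407, 22).
gcd(814, 8569) = 11 and 11 | (5124 − 669), so the pair is consistent; merging gives y ≡ 13693 (mod 634106), where 634106 = lcm(814, 8569).
The solution is unique modulo lcm(407, 22, 8569) = 634106.

13693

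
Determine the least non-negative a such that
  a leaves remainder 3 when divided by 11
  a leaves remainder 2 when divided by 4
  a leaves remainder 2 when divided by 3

The moduli are pairwise coprime; N = 11·4·3 = 132.
N/11 = 12; 12 ≡ 1 (mod 11), inverse 1.
N/4 = 33; 33 ≡ 1 (mod 4), inverse 1.
N/3 = 44; 44 ≡ 2 (mod 3); 2·2 ≡ 1, so inverse 2.
a ≡ 3·12·1 + 2·33·1 + 2·44·2 = 278.
278 mod 132 = 14.

14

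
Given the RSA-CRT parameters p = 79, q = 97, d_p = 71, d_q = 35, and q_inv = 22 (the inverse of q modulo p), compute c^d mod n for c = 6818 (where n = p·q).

1873

m₁ = c^(d_p) mod p: c ≡ 24 (mod 79), and 24^71 mod 79 = 56.
m₂ = c^(d_q) mod q: c ≡ 28 (mod 97), and 28^35 mod 97 = 30.
h = q_inv·(m₁ − m₂) mod p = 22·(56 − 30) mod 79 = 19.
m = m₂ + h·q = 30 + 19·97 = 1873.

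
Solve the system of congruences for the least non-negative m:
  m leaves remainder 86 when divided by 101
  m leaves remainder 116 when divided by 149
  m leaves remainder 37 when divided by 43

272786

The moduli are pairwise coprime; N = 101·149·43 = 647107.
N/101 = 6407; 6407 ≡ 44 (mod 101); 44·62 ≡ 1, so inverse 62.
N/149 = 4343; 4343 ≡ 22 (mod 149); 22·61 ≡ 1, so inverse 61.
N/43 = 15049; 15049 ≡ 42 (mod 43); 42·42 ≡ 1, so inverse 42.
m ≡ 86·6407·62 + 116·4343·61 + 37·15049·42 = 88279338.
88279338 mod 647107 = 272786.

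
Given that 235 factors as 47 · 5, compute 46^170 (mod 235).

1

Mod 47: 46 ≡ 46; by Fermat, exponent reduces to 170 mod 46 = 32; 46^32 ≡ 1 (mod 47).
Mod 5: 46 ≡ 1; by Fermat, exponent reduces to 170 mod 4 = 2; 1^2 ≡ 1 (mod 5).
Combine by CRT: x ≡ 1 (mod 47), x ≡ 1 (mod 5) ⇒ x ≡ 1 (mod 235).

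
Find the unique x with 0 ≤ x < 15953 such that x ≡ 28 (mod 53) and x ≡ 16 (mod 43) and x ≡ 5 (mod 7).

3155

The moduli are pairwise coprime; N = 53·43·7 = 15953.
N/53 = 301; 301 ≡ 36 (mod 53); 36·28 ≡ 1, so inverse 28.
N/43 = 371; 371 ≡ 27 (mod 43); 27·8 ≡ 1, so inverse 8.
N/7 = 2279; 2279 ≡ 4 (mod 7); 4·2 ≡ 1, so inverse 2.
x ≡ 28·301·28 + 16·371·8 + 5·2279·2 = 306262.
306262 mod 15953 = 3155.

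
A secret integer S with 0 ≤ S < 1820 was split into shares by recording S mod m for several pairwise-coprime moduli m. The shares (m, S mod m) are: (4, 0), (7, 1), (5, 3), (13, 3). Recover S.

848

From S ≡ 0 (mod 4) write S = 0 + 4t. Substituting into S ≡ 1 (mod 7) gives 4t ≡ 1 (mod 7), and since 4⁻¹ ≡ 2 (mod 7), t ≡ 2. Hence S ≡ 0 + 4·2 = 8 (mod 28).
From S ≡ 8 (mod 28) write S = 8 + 28t. Substituting into S ≡ 3 (mod 5) gives 28t ≡ 0 (mod 5), and since 3⁻¹ ≡ 2 (mod 5), t ≡ 0. Hence S ≡ 8 + 28·0 = 8 (mod 140).
From S ≡ 8 (mod 140) write S = 8 + 140t. Substituting into S ≡ 3 (mod 13) gives 140t ≡ 8 (mod 13), and since 10⁻¹ ≡ 4 (mod 13), t ≡ 6. Hence S ≡ 8 + 140·6 = 848 (mod 1820).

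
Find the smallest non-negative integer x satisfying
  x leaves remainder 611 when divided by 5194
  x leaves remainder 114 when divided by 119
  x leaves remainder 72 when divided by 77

Combine the congruences pairwise.
gcd(5194, 119) = 7 and 7 | (114 − 611), so the pair is consistent; merging gives x ≡ 47357 (mod 88298), where 88298 = lcm(5194, 119).
gcd(88298, 77) = 7 and 7 | (72 − 47357), so the pair is consistent; merging gives x ≡ 400549 (mod 971278), where 971278 = lcm(88298, 77).
The solution is unique modulo lcm(5194, 119, 77) = 971278.

400549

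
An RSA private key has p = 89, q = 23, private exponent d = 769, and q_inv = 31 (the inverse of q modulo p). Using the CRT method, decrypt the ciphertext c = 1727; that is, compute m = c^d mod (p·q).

932

d_p = d mod (p−1) = 769 mod 88 = 65; d_q = d mod (q−1) = 21.
m₁ = c^(d_p) mod p: c ≡ 36 (mod 89), and 36^65 mod 89 = 42.
m₂ = c^(d_q) mod q: c ≡ 2 (mod 23), and 2^21 mod 23 = 12.
h = q_inv·(m₁ − m₂) mod p = 31·(42 − 12) mod 89 = 40.
m = m₂ + h·q = 12 + 40·23 = 932.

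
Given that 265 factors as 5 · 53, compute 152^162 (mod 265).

Mod 5: 152 ≡ 2; by Fermat, exponent reduces to 162 mod 4 = 2; 2^2 ≡ 4 (mod 5).
Mod 53: 152 ≡ 46; by Fermat, exponent reduces to 162 mod 52 = 6; 46^6 ≡ 42 (mod 53).
Combine by CRT: x ≡ 4 (mod 5), x ≡ 42 (mod 53) ⇒ x ≡ 254 (mod 265).

254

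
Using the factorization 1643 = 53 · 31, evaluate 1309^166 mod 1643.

Mod 53: 1309 ≡ 37; by Fermat, exponent reduces to 166 mod 52 = 10; 37^10 ≡ 46 (mod 53).
Mod 31: 1309 ≡ 7; by Fermat, exponent reduces to 166 mod 30 = 16; 7^16 ≡ 7 (mod 31).
Combine by CRT: x ≡ 46 (mod 53), x ≡ 7 (mod 31) ⇒ x ≡ 1371 (mod 1643).

1371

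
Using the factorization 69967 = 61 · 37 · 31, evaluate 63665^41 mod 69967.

17346

Mod 61: 63665 ≡ 42; 42^41 ≡ 22 (mod 61).
Mod 37: 63665 ≡ 25; by Fermat, exponent reduces to 41 mod 36 = 5; 25^5 ≡ 30 (mod 37).
Mod 31: 63665 ≡ 22; by Fermat, exponent reduces to 41 mod 30 = 11; 22^11 ≡ 17 (mod 31).
Combine by CRT: x ≡ 22 (mod 61), x ≡ 30 (mod 37), x ≡ 17 (mod 31) ⇒ x ≡ 17346 (mod 69967).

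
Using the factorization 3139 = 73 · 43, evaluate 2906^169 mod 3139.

Mod 73: 2906 ≡ 59; by Fermat, exponent reduces to 169 mod 72 = 25; 59^25 ≡ 53 (mod 73).
Mod 43: 2906 ≡ 25; by Fermat, exponent reduces to 169 mod 42 = 1; 25^1 ≡ 25 (mod 43).
Combine by CRT: x ≡ 53 (mod 73), x ≡ 25 (mod 43) ⇒ x ≡ 1659 (mod 3139).

1659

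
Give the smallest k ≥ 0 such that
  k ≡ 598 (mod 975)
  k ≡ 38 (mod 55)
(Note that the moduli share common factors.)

Combine the congruences pairwise.
gcd(975, 55) = 5 and 5 | (38 − 598), so the pair is consistent; merging gives k ≡ 8398 (mod 10725), where 10725 = lcm(975, 55).
The solution is unique modulo lcm(975, 55) = 10725.

8398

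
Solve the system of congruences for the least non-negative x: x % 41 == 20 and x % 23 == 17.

799

From x ≡ 20 (mod 41) write x = 20 + 41t. Substituting into x ≡ 17 (mod 23) gives 41t ≡ 20 (mod 23), and since 18⁻¹ ≡ 9 (mod 23), t ≡ 19. Hence x ≡ 20 + 41·19 = 799 (mod 943).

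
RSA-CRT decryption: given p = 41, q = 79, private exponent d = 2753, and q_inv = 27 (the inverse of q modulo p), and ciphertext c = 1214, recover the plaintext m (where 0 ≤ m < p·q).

906

d_p = d mod (p−1) = 2753 mod 40 = 33; d_q = d mod (q−1) = 23.
m₁ = c^(d_p) mod p: c ≡ 25 (mod 41), and 25^33 mod 41 = 4.
m₂ = c^(d_q) mod q: c ≡ 29 (mod 79), and 29^23 mod 79 = 37.
h = q_inv·(m₁ − m₂) mod p = 27·(4 − 37) mod 41 = 11.
m = m₂ + h·q = 37 + 11·79 = 906.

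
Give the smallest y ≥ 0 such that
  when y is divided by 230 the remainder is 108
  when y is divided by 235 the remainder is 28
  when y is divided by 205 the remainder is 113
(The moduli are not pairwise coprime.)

Combine the congruences pairwise.
gcd(230, 235) = 5 and 5 | (28 − 108), so the pair is consistent; merging gives y ≡ 3788 (mod 10810), where 10810 = lcm(230, 235).
gcd(10810, 205) = 5 and 5 | (113 − 3788), so the pair is consistent; merging gives y ≡ 403758 (mod 443210), where 443210 = lcm(10810, 205).
The solution is unique modulo lcm(230, 235, 205) = 443210.

403758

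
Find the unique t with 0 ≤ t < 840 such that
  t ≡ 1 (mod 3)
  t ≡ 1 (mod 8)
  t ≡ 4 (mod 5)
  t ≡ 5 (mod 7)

649

The moduli are pairwise coprime; N = 3·8·5·7 = 840.
N/3 = 280; 280 ≡ 1 (mod 3), inverse 1.
N/8 = 105; 105 ≡ 1 (mod 8), inverse 1.
N/5 = 168; 168 ≡ 3 (mod 5); 3·2 ≡ 1, so inverse 2.
N/7 = 120; 120 ≡ 1 (mod 7), inverse 1.
t ≡ 1·280·1 + 1·105·1 + 4·168·2 + 5·120·1 = 2329.
2329 mod 840 = 649.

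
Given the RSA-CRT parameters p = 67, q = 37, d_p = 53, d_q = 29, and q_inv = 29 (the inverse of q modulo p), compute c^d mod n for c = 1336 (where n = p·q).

798

m₁ = c^(d_p) mod p: c ≡ 63 (mod 67), and 63^53 mod 67 = 61.
m₂ = c^(d_q) mod q: c ≡ 4 (mod 37), and 4^29 mod 37 = 21.
h = q_inv·(m₁ − m₂) mod p = 29·(61 − 21) mod 67 = 21.
m = m₂ + h·q = 21 + 21·37 = 798.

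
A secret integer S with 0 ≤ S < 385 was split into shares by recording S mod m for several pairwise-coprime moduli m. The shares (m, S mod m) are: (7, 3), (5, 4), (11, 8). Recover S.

129

The moduli are pairwise coprime; N = 7·5·11 = 385.
N/7 = 55; 55 ≡ 6 (mod 7); 6·6 ≡ 1, so inverse 6.
N/5 = 77; 77 ≡ 2 (mod 5); 2·3 ≡ 1, so inverse 3.
N/11 = 35; 35 ≡ 2 (mod 11); 2·6 ≡ 1, so inverse 6.
S ≡ 3·55·6 + 4·77·3 + 8·35·6 = 3594.
3594 mod 385 = 129.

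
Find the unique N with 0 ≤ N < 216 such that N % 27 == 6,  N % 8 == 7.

From N ≡ 6 (mod 27) write N = 6 + 27t. Substituting into N ≡ 7 (mod 8) gives 27t ≡ 1 (mod 8), and since 3⁻¹ ≡ 3 (mod 8), t ≡ 3. Hence N ≡ 6 + 27·3 = 87 (mod 216).

87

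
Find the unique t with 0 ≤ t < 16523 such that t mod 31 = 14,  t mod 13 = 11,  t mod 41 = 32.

The moduli are pairwise coprime; N = 31·13·41 = 16523.
N/31 = 533; 533 ≡ 6 (mod 31); 6·26 ≡ 1, so inverse 26.
N/13 = 1271; 1271 ≡ 10 (mod 13); 10·4 ≡ 1, so inverse 4.
N/41 = 403; 403 ≡ 34 (mod 41); 34·35 ≡ 1, so inverse 35.
t ≡ 14·533·26 + 11·1271·4 + 32·403·35 = 701296.
701296 mod 16523 = 7330.

7330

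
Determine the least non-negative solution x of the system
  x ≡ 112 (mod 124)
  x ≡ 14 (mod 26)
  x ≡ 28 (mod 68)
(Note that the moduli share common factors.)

gcd(124, 26) = 2 and 2 | (14 − 112), so the pair is consistent; merging gives x ≡ 1600 (mod 1612), where 1612 = lcm(124, 26).
gcd(1612, 68) = 4 and 4 | (28 − 1600), so the pair is consistent; merging gives x ≡ 24168 (mod 27404), where 27404 = lcm(1612, 68).
The solution is unique modulo lcm(124, 26, 68) = 27404.

24168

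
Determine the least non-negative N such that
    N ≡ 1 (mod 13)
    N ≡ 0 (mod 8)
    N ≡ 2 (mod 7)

From N ≡ 1 (mod 13) write N = 1 + 13t. Substituting into N ≡ 0 (mod 8) gives 13t ≡ 7 (mod 8), and since 5⁻¹ ≡ 5 (mod 8), t ≡ 3. Hence N ≡ 1 + 13·3 = 40 (mod 104).
From N ≡ 40 (mod 104) write N = 40 + 104t. Substituting into N ≡ 2 (mod 7) gives 104t ≡ 4 (mod 7), and since 6⁻¹ ≡ 6 (mod 7), t ≡ 3. Hence N ≡ 40 + 104·3 = 352 (mod 728).

352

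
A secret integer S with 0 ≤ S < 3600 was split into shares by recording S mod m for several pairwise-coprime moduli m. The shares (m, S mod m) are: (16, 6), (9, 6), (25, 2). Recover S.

From S ≡ 6 (mod 16) write S = 6 + 16t. Substituting into S ≡ 6 (mod 9) gives 16t ≡ 0 (mod 9), and since 7⁻¹ ≡ 4 (mod 9), t ≡ 0. Hence S ≡ 6 + 16·0 = 6 (mod 144).
From S ≡ 6 (mod 144) write S = 6 + 144t. Substituting into S ≡ 2 (mod 25) gives 144t ≡ 21 (mod 25), and since 19⁻¹ ≡ 4 (mod 25), t ≡ 9. Hence S ≡ 6 + 144·9 = 1302 (mod 3600).

1302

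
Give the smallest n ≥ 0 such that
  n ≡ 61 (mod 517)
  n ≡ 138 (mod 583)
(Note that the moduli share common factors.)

Combine the congruences pairwise.
gcd(517, 583) = 11 and 11 | (138 − 61), so the pair is consistent; merging gives n ≡ 22292 (mod 27401), where 27401 = lcm(517, 583).
The solution is unique modulo lcm(517, 583) = 27401.

22292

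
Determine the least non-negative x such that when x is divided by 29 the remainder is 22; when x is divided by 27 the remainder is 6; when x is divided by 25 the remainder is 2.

From x ≡ 22 (mod 29) write x = 22 + 29t. Substituting into x ≡ 6 (mod 27) gives 29t ≡ 11 (mod 27), and since 2⁻¹ ≡ 14 (mod 27), t ≡ 19. Hence x ≡ 22 + 29·19 = 573 (mod 783).
From x ≡ 573 (mod 783) write x = 573 + 783t. Substituting into x ≡ 2 (mod 25) gives 783t ≡ 4 (mod 25), and since 8⁻¹ ≡ 22 (mod 25), t ≡ 13. Hence x ≡ 573 + 783·13 = 10752 (mod 19575).

10752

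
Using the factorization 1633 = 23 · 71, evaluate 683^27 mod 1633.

282

Mod 23: 683 ≡ 16; by Fermat, exponent reduces to 27 mod 22 = 5; 16^5 ≡ 6 (mod 23).
Mod 71: 683 ≡ 44; 44^27 ≡ 69 (mod 71).
Combine by CRT: x ≡ 6 (mod 23), x ≡ 69 (mod 71) ⇒ x ≡ 282 (mod 1633).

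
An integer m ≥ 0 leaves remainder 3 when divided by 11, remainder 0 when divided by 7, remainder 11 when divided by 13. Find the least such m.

Combine the congruences pairwise.
From m ≡ 3 (mod 11) write m = 3 + 11t. Substituting into m ≡ 0 (mod 7) gives 11t ≡ 4 (mod 7), and since 4⁻¹ ≡ 2 (mod 7), t ≡ 1. Hence m ≡ 3 + 11·1 = 14 (mod 77).
From m ≡ 14 (mod 77) write m = 14 + 77t. Substituting into m ≡ 11 (mod 13) gives 77t ≡ 10 (mod 13), and since 12⁻¹ ≡ 12 (mod 13), t ≡ 3. Hence m ≡ 14 + 77·3 = 245 (mod 1001).

245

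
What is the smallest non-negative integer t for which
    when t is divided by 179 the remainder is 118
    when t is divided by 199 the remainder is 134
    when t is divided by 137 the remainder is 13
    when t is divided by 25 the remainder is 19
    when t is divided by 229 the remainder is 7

The moduli are pairwise coprime; N = 179·199·137·25·229 = 27938440825.
N/179 = 156080675; 156080675 ≡ 14 (mod 179); 14·64 ≡ 1, so inverse 64.
N/199 = 140394175; 140394175 ≡ 73 (mod 199); 73·30 ≡ 1, so inverse 30.
N/137 = 203930225; 203930225 ≡ 108 (mod 137); 108·85 ≡ 1, so inverse 85.
N/25 = 1117537633; 1117537633 ≡ 8 (mod 25); 8·22 ≡ 1, so inverse 22.
N/229 = 122001925; 122001925 ≡ 114 (mod 229); 114·227 ≡ 1, so inverse 227.
t ≡ 118·156080675·64 + 134·140394175·30 + 13·203930225·85 + 19·1117537633·22 + 7·122001925·227 = 2629440529144.
2629440529144 mod 27938440825 = 3227091594.

3227091594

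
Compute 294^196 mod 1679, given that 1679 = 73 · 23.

Mod 73: 294 ≡ 2; by Fermat, exponent reduces to 196 mod 72 = 52; 2^52 ≡ 55 (mod 73).
Mod 23: 294 ≡ 18; by Fermat, exponent reduces to 196 mod 22 = 20; 18^20 ≡ 12 (mod 23).
Combine by CRT: x ≡ 55 (mod 73), x ≡ 12 (mod 23) ⇒ x ≡ 1369 (mod 1679).

1369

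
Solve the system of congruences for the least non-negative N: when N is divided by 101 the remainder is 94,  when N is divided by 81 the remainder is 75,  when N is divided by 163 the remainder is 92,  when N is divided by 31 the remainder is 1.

Combine the congruences pairwise.
From N ≡ 94 (mod 101) write N = 94 + 101t. Substituting into N ≡ 75 (mod 81) gives 101t ≡ 62 (mod 81), and since 20⁻¹ ≡ 77 (mod 81), t ≡ 76. Hence N ≡ 94 + 101·76 = 7770 (mod 8181).
From N ≡ 7770 (mod 8181) write N = 7770 + 8181t. Substituting into N ≡ 92 (mod 163) gives 8181t ≡ 146 (mod 163), and since 31⁻¹ ≡ 142 (mod 163), t ≡ 31. Hence N ≡ 7770 + 8181·31 = 261381 (mod 1333503).
From N ≡ 261381 (mod 1333503) write N = 261381 + 1333503t. Substituting into N ≡ 1 (mod 31) gives 1333503t ≡ 12 (mod 31), and since 7⁻¹ ≡ 9 (mod 31), t ≡ 15. Hence N ≡ 261381 + 1333503·15 = 20263926 (mod 41338593).

20263926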